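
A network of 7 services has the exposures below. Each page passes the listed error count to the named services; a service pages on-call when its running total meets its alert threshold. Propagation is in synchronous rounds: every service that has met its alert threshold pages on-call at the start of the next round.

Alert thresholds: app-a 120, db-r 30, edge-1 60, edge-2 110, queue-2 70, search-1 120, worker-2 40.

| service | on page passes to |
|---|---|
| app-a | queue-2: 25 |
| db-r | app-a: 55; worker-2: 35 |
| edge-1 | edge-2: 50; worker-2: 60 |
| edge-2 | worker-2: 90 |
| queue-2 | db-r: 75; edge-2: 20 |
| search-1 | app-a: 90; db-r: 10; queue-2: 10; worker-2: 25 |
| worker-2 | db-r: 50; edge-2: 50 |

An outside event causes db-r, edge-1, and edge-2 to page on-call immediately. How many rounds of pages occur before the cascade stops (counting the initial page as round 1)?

Round 1 — db-r, edge-1, edge-2 page on-call (initial).
  app-a: +55 → 55 < 120
  worker-2: +35+60+90 → 185 ≥ 40
Round 2 — worker-2 pages on-call.
No further pages.

2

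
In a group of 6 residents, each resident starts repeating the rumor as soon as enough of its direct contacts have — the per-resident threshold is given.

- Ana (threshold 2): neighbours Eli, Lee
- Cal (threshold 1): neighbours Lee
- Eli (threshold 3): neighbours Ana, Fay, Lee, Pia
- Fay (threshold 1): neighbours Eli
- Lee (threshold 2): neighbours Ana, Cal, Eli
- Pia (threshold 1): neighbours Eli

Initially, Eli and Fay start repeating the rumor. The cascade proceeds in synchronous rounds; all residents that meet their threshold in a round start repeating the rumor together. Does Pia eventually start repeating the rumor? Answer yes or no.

yes

Round 1 — Eli, Fay start repeating the rumor (initial).
Round 2 — checking thresholds:
  Ana: 1 of 2 neighbours < 2, below threshold.
  Lee: 1 of 3 neighbours < 2, below threshold.
  Pia: 1 of 1 neighbours ≥ 1, starts repeating the rumor.
Round 3 — no new spreads; cascade stops.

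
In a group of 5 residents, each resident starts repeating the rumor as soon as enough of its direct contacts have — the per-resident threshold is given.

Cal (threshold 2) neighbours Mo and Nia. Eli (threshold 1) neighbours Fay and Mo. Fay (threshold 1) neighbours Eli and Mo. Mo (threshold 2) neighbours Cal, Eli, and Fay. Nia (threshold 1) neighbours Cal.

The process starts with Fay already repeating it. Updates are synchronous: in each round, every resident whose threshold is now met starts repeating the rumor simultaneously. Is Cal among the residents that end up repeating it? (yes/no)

Round 1 — Fay starts repeating the rumor (initial).
Round 2 — checking thresholds:
  Eli: 1 of 2 neighbours ≥ 1, starts repeating the rumor.
  Mo: 1 of 3 neighbours < 2, below threshold.
Round 3 — checking thresholds:
  Mo: 2 of 3 neighbours ≥ 2, starts repeating the rumor.
Round 4 — no new spreads; cascade stops.

no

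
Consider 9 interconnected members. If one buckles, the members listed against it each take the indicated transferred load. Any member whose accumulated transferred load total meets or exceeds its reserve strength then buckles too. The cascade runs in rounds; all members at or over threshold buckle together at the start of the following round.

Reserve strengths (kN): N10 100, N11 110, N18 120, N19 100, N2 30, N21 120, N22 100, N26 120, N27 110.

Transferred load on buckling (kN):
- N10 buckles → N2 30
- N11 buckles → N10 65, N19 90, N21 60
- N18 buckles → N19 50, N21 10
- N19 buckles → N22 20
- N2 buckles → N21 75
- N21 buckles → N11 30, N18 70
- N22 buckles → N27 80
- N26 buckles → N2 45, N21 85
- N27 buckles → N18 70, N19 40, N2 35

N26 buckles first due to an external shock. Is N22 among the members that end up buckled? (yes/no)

Round 1 — N26 buckles (initial).
  N2: +45 → 45 ≥ 30
  N21: +85 → 85 < 120
Round 2 — N2 buckles.
  N21: +75 → 160 ≥ 120
Round 3 — N21 buckles.
  N11: +30 → 30 < 110
  N18: +70 → 70 < 120
No further bucklings.

no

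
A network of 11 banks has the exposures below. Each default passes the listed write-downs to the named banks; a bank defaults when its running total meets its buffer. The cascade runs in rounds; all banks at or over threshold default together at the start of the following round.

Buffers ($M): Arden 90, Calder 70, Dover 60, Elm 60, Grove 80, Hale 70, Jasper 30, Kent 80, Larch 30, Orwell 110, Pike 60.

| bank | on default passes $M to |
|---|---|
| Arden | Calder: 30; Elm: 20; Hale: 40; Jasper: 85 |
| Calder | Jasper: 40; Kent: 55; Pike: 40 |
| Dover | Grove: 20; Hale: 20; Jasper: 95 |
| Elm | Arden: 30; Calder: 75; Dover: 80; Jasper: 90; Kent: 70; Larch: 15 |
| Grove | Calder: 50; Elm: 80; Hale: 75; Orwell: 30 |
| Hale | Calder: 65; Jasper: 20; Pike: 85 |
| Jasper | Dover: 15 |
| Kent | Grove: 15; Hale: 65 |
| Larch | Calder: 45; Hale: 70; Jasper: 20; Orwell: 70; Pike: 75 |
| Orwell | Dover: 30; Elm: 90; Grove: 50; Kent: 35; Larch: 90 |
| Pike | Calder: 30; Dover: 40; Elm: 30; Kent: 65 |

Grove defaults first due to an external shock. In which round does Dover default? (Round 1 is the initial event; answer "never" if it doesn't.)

3

Round 1 — Grove defaults (initial).
  Calder: +50 → 50 < 70
  Elm: +80 → 80 ≥ 60
  Hale: +75 → 75 ≥ 70
  Orwell: +30 → 30 < 110
Round 2 — Elm, Hale default.
  Arden: +30 → 30 < 90
  Calder: +75+65 → 190 ≥ 70
  Dover: +80 → 80 ≥ 60
  Jasper: +90+20 → 110 ≥ 30
  Kent: +70 → 70 < 80
  Larch: +15 → 15 < 30
  Pike: +85 → 85 ≥ 60
Round 3 — Calder, Dover, Jasper, Pike default.
  Kent: +55+65 → 190 ≥ 80
Round 4 — Kent defaults.
No further defaults.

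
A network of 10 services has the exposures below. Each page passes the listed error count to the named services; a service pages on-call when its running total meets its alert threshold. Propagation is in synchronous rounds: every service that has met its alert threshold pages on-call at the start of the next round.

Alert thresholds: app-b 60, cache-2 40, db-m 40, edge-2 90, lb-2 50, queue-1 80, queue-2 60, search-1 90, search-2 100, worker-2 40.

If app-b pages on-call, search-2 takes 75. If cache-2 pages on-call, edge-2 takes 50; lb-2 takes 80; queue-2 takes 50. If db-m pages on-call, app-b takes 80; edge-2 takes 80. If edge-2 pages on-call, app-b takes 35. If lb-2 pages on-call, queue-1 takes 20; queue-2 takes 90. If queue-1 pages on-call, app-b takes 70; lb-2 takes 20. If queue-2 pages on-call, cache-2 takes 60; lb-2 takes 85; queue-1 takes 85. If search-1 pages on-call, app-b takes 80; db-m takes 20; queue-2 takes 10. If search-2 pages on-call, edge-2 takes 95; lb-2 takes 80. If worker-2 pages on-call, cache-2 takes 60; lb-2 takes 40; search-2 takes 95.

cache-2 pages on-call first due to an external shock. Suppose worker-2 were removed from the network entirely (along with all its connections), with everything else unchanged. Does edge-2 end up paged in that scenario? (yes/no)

no

With worker-2 removed:
Round 1 — cache-2 pages on-call (initial).
  edge-2: +50 → 50 < 90
  lb-2: +80 → 80 ≥ 50
  queue-2: +50 → 50 < 60
Round 2 — lb-2 pages on-call.
  queue-1: +20 → 20 < 80
  queue-2: +90 → 140 ≥ 60
Round 3 — queue-2 pages on-call.
  queue-1: +85 → 105 ≥ 80
Round 4 — queue-1 pages on-call.
  app-b: +70 → 70 ≥ 60
Round 5 — app-b pages on-call.
  search-2: +75 → 75 < 100
No further pages.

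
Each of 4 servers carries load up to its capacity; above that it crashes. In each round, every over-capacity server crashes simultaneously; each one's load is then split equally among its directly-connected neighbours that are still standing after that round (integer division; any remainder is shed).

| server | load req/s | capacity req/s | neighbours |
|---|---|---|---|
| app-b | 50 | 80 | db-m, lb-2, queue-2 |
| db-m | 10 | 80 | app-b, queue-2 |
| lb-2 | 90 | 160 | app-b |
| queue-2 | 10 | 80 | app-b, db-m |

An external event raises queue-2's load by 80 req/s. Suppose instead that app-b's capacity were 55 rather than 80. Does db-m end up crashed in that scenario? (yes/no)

With app-b's capacity at 55:
Round 1 — queue-2 at 90 > 80. queue-2 crashes.
  queue-2 sheds 90 req/s to app-b, db-m: 45 each.
    app-b: 50+45 = 95 > 55
    db-m: 10+45 = 55 ≤ 80
Round 2 — app-b crashes.
  app-b sheds 95 req/s to db-m, lb-2: 47 each (1 lost).
    db-m: 55+47 = 102 > 80
    lb-2: 90+47 = 137 ≤ 160
Round 3 — db-m crashes.
  db-m sheds 102 req/s: no online neighbours, lost.
No further crashes.

yes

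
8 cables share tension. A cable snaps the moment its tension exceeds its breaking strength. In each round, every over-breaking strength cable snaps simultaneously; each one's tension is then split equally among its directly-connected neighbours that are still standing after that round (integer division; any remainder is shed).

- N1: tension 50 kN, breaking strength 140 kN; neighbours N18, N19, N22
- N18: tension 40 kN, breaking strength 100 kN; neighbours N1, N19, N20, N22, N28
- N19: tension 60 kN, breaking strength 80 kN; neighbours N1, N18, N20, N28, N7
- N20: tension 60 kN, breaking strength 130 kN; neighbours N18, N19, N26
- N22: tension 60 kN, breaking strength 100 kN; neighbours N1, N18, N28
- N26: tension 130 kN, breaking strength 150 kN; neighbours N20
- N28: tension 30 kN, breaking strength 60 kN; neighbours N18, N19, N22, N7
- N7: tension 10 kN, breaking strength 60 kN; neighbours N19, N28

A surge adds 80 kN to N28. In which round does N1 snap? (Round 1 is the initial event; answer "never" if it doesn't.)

Round 1 — N28 at 110 > 60. N28 snaps.
  N28 sheds 110 kN to N18, N19, N22, N7: 27 each (2 lost).
    N18: 40+27 = 67 ≤ 100
    N19: 60+27 = 87 > 80
    N22: 60+27 = 87 ≤ 100
    N7: 10+27 = 37 ≤ 60
Round 2 — N19 snaps.
  N19 sheds 87 kN to N1, N18, N20, N7: 21 each (3 lost).
    N1: 50+21 = 71 ≤ 140
    N18: 67+21 = 88 ≤ 100
    N20: 60+21 = 81 ≤ 130
    N7: 37+21 = 58 ≤ 60
No further breaks.

never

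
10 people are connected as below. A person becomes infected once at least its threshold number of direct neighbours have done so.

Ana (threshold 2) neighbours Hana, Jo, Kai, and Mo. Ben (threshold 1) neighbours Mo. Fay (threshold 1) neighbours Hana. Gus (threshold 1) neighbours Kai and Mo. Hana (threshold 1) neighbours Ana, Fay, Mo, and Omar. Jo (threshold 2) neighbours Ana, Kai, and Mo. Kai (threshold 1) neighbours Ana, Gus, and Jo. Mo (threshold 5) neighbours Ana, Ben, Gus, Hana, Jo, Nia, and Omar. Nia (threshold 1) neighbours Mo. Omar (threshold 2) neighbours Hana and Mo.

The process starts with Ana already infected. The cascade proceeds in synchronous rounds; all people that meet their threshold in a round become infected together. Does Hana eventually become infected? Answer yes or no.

yes

Round 1 — Ana becomes infected (initial).
Round 2 — checking thresholds:
  Hana: 1 of 4 neighbours ≥ 1, becomes infected.
  Jo: 1 of 3 neighbours < 2, holds.
  Kai: 1 of 3 neighbours ≥ 1, becomes infected.
  Mo: 1 of 7 neighbours < 5, holds.
Round 3 — checking thresholds:
  Fay: 1 of 1 neighbours ≥ 1, becomes infected.
  Gus: 1 of 2 neighbours ≥ 1, becomes infected.
  Jo: 2 of 3 neighbours ≥ 2, becomes infected.
  Mo: 2 of 7 neighbours < 5, holds.
  Omar: 1 of 2 neighbours < 2, holds.
Round 4 — no new infections; cascade stops.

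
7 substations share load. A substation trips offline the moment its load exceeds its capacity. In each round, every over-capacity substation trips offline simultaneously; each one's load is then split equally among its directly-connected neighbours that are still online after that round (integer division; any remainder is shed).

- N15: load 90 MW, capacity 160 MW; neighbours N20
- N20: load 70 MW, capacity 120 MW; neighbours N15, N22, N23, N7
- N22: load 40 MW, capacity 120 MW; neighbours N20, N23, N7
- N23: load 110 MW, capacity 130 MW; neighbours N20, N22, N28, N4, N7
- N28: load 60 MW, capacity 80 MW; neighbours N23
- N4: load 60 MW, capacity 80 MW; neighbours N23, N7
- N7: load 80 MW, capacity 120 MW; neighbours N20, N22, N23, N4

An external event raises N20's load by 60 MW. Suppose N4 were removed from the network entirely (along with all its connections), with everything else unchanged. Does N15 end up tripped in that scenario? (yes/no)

With N4 removed:
Round 1 — N20 at 130 > 120. N20 trips offline.
  N20 sheds 130 MW to N15, N22, N23, N7: 32 each (2 lost).
    N15: 90+32 = 122 ≤ 160
    N22: 40+32 = 72 ≤ 120
    N23: 110+32 = 142 > 130
    N7: 80+32 = 112 ≤ 120
Round 2 — N23 trips offline.
  N23 sheds 142 MW to N22, N28, N7: 47 each (1 lost).
    N22: 72+47 = 119 ≤ 120
    N28: 60+47 = 107 > 80
    N7: 112+47 = 159 > 120
Round 3 — N28, N7 trip offline.
  N28 sheds 107 MW: no online neighbours, lost.
  N7 sheds 159 MW to N22: 159 each.
    N22: 119+159 = 278 > 120
Round 4 — N22 trips offline.
  N22 sheds 278 MW: no online neighbours, lost.
No further trips.

no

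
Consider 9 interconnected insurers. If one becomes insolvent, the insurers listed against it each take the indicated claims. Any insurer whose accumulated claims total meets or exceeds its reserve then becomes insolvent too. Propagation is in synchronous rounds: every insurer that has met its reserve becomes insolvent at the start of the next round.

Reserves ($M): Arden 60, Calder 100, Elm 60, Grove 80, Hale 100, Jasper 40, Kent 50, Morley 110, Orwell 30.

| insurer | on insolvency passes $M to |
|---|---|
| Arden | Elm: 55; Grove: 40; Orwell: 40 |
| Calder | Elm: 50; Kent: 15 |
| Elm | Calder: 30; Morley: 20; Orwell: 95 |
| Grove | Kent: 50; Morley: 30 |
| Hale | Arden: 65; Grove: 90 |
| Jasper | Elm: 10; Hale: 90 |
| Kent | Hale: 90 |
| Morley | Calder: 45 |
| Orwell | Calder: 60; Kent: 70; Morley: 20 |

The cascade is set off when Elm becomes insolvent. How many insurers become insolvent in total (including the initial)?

3

Round 1 — Elm becomes insolvent (initial).
  Calder: +30 → 30 < 100
  Morley: +20 → 20 < 110
  Orwell: +95 → 95 ≥ 30
Round 2 — Orwell becomes insolvent.
  Calder: +60 → 90 < 100
  Kent: +70 → 70 ≥ 50
  Morley: +20 → 40 < 110
Round 3 — Kent becomes insolvent.
  Hale: +90 → 90 < 100
No further insolvencies.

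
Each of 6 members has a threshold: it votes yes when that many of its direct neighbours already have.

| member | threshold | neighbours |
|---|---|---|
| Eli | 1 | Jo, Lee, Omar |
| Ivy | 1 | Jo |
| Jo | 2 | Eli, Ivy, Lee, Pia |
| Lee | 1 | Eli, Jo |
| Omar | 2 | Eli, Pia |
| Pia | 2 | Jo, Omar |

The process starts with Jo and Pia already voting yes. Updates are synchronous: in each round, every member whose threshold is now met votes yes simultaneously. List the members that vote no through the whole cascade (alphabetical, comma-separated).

none

Round 1 — Jo, Pia vote yes (initial).
Round 2 — checking thresholds:
  Eli: 1 of 3 neighbours ≥ 1, votes yes.
  Ivy: 1 of 1 neighbours ≥ 1, votes yes.
  Lee: 1 of 2 neighbours ≥ 1, votes yes.
  Omar: 1 of 2 neighbours < 2, not yet.
Round 3 — checking thresholds:
  Omar: 2 of 2 neighbours ≥ 2, votes yes.
Round 4 — no new yes votes; cascade stops.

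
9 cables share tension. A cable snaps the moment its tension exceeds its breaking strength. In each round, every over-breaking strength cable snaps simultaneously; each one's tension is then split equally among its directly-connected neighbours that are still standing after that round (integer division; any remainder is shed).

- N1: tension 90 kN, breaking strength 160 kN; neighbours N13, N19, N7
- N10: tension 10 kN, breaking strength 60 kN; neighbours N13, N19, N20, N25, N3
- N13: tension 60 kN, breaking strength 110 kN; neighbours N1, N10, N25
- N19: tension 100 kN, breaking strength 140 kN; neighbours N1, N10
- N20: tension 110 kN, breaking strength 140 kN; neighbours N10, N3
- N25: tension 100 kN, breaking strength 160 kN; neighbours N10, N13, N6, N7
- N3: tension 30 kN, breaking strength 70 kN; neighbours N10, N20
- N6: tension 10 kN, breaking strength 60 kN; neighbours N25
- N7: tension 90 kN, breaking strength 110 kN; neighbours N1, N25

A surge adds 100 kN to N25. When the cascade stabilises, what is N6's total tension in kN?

60

Round 1 — N25 at 200 > 160. N25 snaps.
  N25 sheds 200 kN to N10, N13, N6, N7: 50 each.
    N10: 10+50 = 60 ≤ 60
    N13: 60+50 = 110 ≤ 110
    N6: 10+50 = 60 ≤ 60
    N7: 90+50 = 140 > 110
Round 2 — N7 snaps.
  N7 sheds 140 kN to N1: 140 each.
    N1: 90+140 = 230 > 160
Round 3 — N1 snaps.
  N1 sheds 230 kN to N13, N19: 115 each.
    N13: 110+115 = 225 > 110
    N19: 100+115 = 215 > 140
Round 4 — N13, N19 snap.
  N13 sheds 225 kN to N10: 225 each.
    N10: 60+225 = 285 > 60
  N19 sheds 215 kN to N10: 215 each.
    N10: 285+215 = 500 > 60
Round 5 — N10 snaps.
  N10 sheds 500 kN to N20, N3: 250 each.
    N20: 110+250 = 360 > 140
    N3: 30+250 = 280 > 70
Round 6 — N20, N3 snap.
  N20 sheds 360 kN: no online neighbours, lost.
  N3 sheds 280 kN: no online neighbours, lost.
No further breaks.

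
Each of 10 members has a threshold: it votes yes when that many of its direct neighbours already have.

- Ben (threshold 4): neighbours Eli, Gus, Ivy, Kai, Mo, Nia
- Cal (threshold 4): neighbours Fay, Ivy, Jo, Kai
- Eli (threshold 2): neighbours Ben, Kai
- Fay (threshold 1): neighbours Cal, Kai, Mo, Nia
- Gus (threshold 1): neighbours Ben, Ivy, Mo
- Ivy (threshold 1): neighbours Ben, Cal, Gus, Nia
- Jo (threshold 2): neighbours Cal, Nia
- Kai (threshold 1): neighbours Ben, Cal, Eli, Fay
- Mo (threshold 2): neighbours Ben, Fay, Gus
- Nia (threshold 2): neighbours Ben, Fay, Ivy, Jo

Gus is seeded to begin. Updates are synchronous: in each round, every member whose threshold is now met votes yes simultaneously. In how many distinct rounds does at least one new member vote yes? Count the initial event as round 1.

Round 1 — Gus votes yes (initial).
Round 2 — checking thresholds:
  Ben: 1 of 6 neighbours < 4, not yet.
  Ivy: 1 of 4 neighbours ≥ 1, votes yes.
  Mo: 1 of 3 neighbours < 2, not yet.
Round 3 — no new yes votes; cascade stops.

2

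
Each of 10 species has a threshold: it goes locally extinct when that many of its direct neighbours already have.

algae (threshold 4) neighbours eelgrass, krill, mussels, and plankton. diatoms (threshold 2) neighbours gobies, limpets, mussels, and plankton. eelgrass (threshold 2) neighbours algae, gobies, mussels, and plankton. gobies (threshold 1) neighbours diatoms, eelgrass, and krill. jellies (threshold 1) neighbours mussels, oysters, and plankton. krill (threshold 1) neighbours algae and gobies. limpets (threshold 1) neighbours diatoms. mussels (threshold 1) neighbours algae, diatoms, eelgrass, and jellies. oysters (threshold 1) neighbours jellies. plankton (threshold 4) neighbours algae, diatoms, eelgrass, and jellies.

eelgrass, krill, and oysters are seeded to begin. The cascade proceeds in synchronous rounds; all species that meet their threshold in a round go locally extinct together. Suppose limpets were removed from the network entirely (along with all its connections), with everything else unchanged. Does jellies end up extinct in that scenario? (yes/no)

With limpets removed:
Round 1 — eelgrass, krill, oysters go locally extinct (initial).
Round 2 — checking thresholds:
  algae: 2 of 4 neighbours < 4, not yet.
  gobies: 2 of 3 neighbours ≥ 1, goes locally extinct.
  jellies: 1 of 3 neighbours ≥ 1, goes locally extinct.
  mussels: 1 of 4 neighbours ≥ 1, goes locally extinct.
  plankton: 1 of 4 neighbours < 4, not yet.
Round 3 — checking thresholds:
  algae: 3 of 4 neighbours < 4, not yet.
  diatoms: 2 of 3 neighbours ≥ 2, goes locally extinct.
  plankton: 2 of 4 neighbours < 4, not yet.
Round 4 — no new extinctions; cascade stops.

yes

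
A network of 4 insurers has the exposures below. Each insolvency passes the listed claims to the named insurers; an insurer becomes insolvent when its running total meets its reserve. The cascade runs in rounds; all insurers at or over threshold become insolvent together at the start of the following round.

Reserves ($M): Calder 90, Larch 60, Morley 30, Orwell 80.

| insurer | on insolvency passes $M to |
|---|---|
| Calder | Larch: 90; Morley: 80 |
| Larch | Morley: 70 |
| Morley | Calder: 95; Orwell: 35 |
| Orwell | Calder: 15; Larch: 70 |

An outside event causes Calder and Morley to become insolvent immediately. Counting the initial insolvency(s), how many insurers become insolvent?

3

Round 1 — Calder, Morley become insolvent (initial).
  Larch: +90 → 90 ≥ 60
  Orwell: +35 → 35 < 80
Round 2 — Larch becomes insolvent.
No further insolvencies.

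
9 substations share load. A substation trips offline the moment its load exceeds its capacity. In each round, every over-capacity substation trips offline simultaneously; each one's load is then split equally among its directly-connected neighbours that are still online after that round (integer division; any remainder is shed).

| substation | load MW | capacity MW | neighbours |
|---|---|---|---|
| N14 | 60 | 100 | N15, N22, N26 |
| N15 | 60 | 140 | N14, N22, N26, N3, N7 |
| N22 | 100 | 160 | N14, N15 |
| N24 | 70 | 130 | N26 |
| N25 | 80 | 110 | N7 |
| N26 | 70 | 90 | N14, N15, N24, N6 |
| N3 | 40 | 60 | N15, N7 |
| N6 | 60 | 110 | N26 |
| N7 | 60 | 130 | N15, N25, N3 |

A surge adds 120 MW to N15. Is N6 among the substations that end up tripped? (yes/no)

no

Round 1 — N15 at 180 > 140. N15 trips offline.
  N15 sheds 180 MW to N14, N22, N26, N3, N7: 36 each.
    N14: 60+36 = 96 ≤ 100
    N22: 100+36 = 136 ≤ 160
    N26: 70+36 = 106 > 90
    N3: 40+36 = 76 > 60
    N7: 60+36 = 96 ≤ 130
Round 2 — N26, N3 trip offline.
  N26 sheds 106 MW to N14, N24, N6: 35 each (1 lost).
    N14: 96+35 = 131 > 100
    N24: 70+35 = 105 ≤ 130
    N6: 60+35 = 95 ≤ 110
  N3 sheds 76 MW to N7: 76 each.
    N7: 96+76 = 172 > 130
Round 3 — N14, N7 trip offline.
  N14 sheds 131 MW to N22: 131 each.
    N22: 136+131 = 267 > 160
  N7 sheds 172 MW to N25: 172 each.
    N25: 80+172 = 252 > 110
Round 4 — N22, N25 trip offline.
  N22 sheds 267 MW: no online neighbours, lost.
  N25 sheds 252 MW: no online neighbours, lost.
No further trips.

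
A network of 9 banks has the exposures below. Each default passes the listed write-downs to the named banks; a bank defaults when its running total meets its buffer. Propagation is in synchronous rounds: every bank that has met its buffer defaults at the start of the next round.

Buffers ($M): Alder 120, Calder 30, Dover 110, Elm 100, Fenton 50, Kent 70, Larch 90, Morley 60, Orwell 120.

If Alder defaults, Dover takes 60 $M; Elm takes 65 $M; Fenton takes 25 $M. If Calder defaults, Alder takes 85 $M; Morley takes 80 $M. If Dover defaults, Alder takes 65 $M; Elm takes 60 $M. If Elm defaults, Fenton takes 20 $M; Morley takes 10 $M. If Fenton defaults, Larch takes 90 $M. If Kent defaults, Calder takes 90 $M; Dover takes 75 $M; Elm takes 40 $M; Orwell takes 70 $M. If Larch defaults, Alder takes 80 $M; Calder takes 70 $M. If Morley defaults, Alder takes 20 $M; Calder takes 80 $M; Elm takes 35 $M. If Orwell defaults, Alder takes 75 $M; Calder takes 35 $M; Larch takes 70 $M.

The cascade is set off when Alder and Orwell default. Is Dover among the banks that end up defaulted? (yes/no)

no

Round 1 — Alder, Orwell default (initial).
  Calder: +35 → 35 ≥ 30
  Dover: +60 → 60 < 110
  Elm: +65 → 65 < 100
  Fenton: +25 → 25 < 50
  Larch: +70 → 70 < 90
Round 2 — Calder defaults.
  Morley: +80 → 80 ≥ 60
Round 3 — Morley defaults.
  Elm: +35 → 100 ≥ 100
Round 4 — Elm defaults.
  Fenton: +20 → 45 < 50
No further defaults.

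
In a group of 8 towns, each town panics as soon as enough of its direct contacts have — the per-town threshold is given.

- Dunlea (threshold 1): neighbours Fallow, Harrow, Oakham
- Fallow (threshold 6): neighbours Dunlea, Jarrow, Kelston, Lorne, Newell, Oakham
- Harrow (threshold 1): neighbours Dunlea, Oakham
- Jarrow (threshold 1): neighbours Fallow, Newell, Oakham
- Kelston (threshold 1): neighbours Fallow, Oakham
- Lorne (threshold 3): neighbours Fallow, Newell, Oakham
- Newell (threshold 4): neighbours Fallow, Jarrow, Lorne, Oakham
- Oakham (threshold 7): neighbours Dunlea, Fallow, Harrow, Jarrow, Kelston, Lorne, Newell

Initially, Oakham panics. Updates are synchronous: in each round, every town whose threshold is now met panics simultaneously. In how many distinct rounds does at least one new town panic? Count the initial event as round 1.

Round 1 — Oakham panics (initial).
Round 2 — checking thresholds:
  Dunlea: 1 of 3 neighbours ≥ 1, panics.
  Fallow: 1 of 6 neighbours < 6, holds.
  Harrow: 1 of 2 neighbours ≥ 1, panics.
  Jarrow: 1 of 3 neighbours ≥ 1, panics.
  Kelston: 1 of 2 neighbours ≥ 1, panics.
  Lorne: 1 of 3 neighbours < 3, holds.
  Newell: 1 of 4 neighbours < 4, holds.
Round 3 — no new panics; cascade stops.

2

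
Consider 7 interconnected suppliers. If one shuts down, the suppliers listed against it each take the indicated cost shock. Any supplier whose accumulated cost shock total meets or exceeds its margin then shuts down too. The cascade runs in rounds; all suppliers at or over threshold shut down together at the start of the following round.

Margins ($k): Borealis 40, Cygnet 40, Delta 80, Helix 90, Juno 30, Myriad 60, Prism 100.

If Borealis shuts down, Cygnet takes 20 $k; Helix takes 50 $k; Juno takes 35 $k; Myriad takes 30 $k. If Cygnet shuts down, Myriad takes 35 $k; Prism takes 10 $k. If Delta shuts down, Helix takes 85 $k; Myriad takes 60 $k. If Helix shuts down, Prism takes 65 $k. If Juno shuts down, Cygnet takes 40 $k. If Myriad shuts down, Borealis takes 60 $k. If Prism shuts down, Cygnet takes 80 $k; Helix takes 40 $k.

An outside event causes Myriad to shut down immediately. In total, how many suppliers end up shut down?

4

Round 1 — Myriad shuts down (initial).
  Borealis: +60 → 60 ≥ 40
Round 2 — Borealis shuts down.
  Cygnet: +20 → 20 < 40
  Helix: +50 → 50 < 90
  Juno: +35 → 35 ≥ 30
Round 3 — Juno shuts down.
  Cygnet: +40 → 60 ≥ 40
Round 4 — Cygnet shuts down.
  Prism: +10 → 10 < 100
No further shutdowns.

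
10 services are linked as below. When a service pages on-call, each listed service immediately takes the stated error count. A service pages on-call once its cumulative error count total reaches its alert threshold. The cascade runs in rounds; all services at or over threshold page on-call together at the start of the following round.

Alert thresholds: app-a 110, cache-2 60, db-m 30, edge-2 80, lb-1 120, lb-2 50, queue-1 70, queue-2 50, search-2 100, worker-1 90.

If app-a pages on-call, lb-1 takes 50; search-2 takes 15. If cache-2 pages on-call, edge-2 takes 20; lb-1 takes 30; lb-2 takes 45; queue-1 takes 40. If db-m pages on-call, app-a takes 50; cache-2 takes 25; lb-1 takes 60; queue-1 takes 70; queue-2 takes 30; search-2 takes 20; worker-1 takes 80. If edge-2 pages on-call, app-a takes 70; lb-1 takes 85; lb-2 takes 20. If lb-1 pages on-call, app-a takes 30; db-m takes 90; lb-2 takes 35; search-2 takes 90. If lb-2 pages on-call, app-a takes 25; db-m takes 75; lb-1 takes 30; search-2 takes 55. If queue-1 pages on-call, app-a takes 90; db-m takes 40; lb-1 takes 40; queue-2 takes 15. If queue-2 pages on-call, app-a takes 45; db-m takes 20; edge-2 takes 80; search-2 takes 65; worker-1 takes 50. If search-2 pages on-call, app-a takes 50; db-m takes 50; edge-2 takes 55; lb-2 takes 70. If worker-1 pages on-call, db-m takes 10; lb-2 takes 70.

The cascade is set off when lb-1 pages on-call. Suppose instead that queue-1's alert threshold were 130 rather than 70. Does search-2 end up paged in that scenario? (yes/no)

yes

With queue-1's alert threshold at 130:
Round 1 — lb-1 pages on-call (initial).
  app-a: +30 → 30 < 110
  db-m: +90 → 90 ≥ 30
  lb-2: +35 → 35 < 50
  search-2: +90 → 90 < 100
Round 2 — db-m pages on-call.
  app-a: +50 → 80 < 110
  cache-2: +25 → 25 < 60
  queue-1: +70 → 70 < 130
  queue-2: +30 → 30 < 50
  search-2: +20 → 110 ≥ 100
  worker-1: +80 → 80 < 90
Round 3 — search-2 pages on-call.
  app-a: +50 → 130 ≥ 110
  edge-2: +55 → 55 < 80
  lb-2: +70 → 105 ≥ 50
Round 4 — app-a, lb-2 page on-call.
No further pages.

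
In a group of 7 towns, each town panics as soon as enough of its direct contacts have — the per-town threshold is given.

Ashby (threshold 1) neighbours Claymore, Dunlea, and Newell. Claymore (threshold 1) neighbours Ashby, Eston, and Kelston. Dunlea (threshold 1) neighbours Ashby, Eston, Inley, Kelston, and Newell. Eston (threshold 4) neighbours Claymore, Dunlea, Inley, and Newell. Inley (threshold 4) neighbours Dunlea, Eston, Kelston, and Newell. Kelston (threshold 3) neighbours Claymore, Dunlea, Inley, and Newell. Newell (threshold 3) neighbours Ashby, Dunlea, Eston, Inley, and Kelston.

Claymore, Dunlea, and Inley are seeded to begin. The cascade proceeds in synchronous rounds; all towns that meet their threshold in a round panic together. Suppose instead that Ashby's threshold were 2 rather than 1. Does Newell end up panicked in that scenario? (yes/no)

yes

With Ashby's threshold at 2:
Round 1 — Claymore, Dunlea, Inley panic (initial).
Round 2 — checking thresholds:
  Ashby: 2 of 3 neighbours ≥ 2, panics.
  Eston: 3 of 4 neighbours < 4, below threshold.
  Kelston: 3 of 4 neighbours ≥ 3, panics.
  Newell: 2 of 5 neighbours < 3, below threshold.
Round 3 — checking thresholds:
  Eston: 3 of 4 neighbours < 4, below threshold.
  Newell: 4 of 5 neighbours ≥ 3, panics.
Round 4 — checking thresholds:
  Eston: 4 of 4 neighbours ≥ 4, panics.
Round 5 — no new panics; cascade stops.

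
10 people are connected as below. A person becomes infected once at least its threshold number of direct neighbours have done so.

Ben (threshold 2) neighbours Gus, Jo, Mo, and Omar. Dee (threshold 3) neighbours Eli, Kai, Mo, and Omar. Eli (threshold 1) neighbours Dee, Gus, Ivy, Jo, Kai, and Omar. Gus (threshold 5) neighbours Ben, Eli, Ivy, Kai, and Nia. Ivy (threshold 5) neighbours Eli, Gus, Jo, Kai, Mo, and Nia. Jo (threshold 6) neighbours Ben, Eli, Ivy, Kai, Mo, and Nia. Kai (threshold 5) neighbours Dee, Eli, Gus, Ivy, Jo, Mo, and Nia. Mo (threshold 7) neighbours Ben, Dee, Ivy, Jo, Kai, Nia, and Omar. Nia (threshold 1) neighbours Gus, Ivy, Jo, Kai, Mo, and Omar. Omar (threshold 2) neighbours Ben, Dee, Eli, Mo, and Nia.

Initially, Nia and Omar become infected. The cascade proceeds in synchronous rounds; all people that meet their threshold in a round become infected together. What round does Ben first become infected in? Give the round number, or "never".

never

Round 1 — Nia, Omar become infected (initial).
Round 2 — checking thresholds:
  Ben: 1 of 4 neighbours < 2, not yet.
  Dee: 1 of 4 neighbours < 3, not yet.
  Eli: 1 of 6 neighbours ≥ 1, becomes infected.
  Gus: 1 of 5 neighbours < 5, not yet.
  Ivy: 1 of 6 neighbours < 5, not yet.
  Jo: 1 of 6 neighbours < 6, not yet.
  Kai: 1 of 7 neighbours < 5, not yet.
  Mo: 2 of 7 neighbours < 7, not yet.
Round 3 — no new infections; cascade stops.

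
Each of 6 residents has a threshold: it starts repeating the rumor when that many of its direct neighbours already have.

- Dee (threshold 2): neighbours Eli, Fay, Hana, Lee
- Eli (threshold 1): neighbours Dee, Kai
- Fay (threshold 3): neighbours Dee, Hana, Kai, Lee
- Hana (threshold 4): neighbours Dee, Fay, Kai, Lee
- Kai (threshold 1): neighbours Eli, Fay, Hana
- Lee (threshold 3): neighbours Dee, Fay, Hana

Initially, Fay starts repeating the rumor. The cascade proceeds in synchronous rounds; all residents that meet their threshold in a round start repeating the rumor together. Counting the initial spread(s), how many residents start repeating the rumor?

Round 1 — Fay starts repeating the rumor (initial).
Round 2 — checking thresholds:
  Dee: 1 of 4 neighbours < 2, not yet.
  Hana: 1 of 4 neighbours < 4, not yet.
  Kai: 1 of 3 neighbours ≥ 1, starts repeating the rumor.
  Lee: 1 of 3 neighbours < 3, not yet.
Round 3 — checking thresholds:
  Dee: 1 of 4 neighbours < 2, not yet.
  Eli: 1 of 2 neighbours ≥ 1, starts repeating the rumor.
  Hana: 2 of 4 neighbours < 4, not yet.
  Lee: 1 of 3 neighbours < 3, not yet.
Round 4 — checking thresholds:
  Dee: 2 of 4 neighbours ≥ 2, starts repeating the rumor.
  Hana: 2 of 4 neighbours < 4, not yet.
  Lee: 1 of 3 neighbours < 3, not yet.
Round 5 — no new spreads; cascade stops.

4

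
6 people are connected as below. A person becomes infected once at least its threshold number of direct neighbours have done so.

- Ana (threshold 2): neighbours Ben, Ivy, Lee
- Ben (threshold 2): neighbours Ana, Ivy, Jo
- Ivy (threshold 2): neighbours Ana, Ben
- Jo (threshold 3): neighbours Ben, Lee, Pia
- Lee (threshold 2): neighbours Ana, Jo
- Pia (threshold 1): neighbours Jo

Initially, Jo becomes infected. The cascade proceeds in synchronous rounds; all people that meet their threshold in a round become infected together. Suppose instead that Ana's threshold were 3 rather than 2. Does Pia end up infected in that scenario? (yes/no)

yes

With Ana's threshold at 3:
Round 1 — Jo becomes infected (initial).
Round 2 — checking thresholds:
  Ben: 1 of 3 neighbours < 2, holds.
  Lee: 1 of 2 neighbours < 2, holds.
  Pia: 1 of 1 neighbours ≥ 1, becomes infected.
Round 3 — no new infections; cascade stops.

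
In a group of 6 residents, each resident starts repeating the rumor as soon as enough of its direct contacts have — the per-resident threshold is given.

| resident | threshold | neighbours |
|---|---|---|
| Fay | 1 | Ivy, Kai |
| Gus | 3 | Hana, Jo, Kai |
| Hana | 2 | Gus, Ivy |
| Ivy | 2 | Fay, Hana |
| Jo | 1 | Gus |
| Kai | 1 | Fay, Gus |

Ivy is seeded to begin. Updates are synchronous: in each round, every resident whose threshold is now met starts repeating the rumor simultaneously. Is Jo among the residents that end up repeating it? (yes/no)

Round 1 — Ivy starts repeating the rumor (initial).
Round 2 — checking thresholds:
  Fay: 1 of 2 neighbours ≥ 1, starts repeating the rumor.
  Hana: 1 of 2 neighbours < 2, below threshold.
Round 3 — checking thresholds:
  Hana: 1 of 2 neighbours < 2, below threshold.
  Kai: 1 of 2 neighbours ≥ 1, starts repeating the rumor.
Round 4 — no new spreads; cascade stops.

no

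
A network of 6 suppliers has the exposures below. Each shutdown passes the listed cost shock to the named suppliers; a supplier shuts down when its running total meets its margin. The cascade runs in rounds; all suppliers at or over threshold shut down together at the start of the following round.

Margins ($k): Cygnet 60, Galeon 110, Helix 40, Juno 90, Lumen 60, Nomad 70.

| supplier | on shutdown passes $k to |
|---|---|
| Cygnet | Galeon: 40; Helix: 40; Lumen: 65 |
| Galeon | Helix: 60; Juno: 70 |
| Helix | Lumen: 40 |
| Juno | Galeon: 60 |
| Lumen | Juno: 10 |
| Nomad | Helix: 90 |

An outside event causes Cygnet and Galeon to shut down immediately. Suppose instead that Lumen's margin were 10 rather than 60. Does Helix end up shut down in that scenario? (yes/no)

yes

With Lumen's margin at 10:
Round 1 — Cygnet, Galeon shut down (initial).
  Helix: +40+60 → 100 ≥ 40
  Juno: +70 → 70 < 90
  Lumen: +65 → 65 ≥ 10
Round 2 — Helix, Lumen shut down.
  Juno: +10 → 80 < 90
No further shutdowns.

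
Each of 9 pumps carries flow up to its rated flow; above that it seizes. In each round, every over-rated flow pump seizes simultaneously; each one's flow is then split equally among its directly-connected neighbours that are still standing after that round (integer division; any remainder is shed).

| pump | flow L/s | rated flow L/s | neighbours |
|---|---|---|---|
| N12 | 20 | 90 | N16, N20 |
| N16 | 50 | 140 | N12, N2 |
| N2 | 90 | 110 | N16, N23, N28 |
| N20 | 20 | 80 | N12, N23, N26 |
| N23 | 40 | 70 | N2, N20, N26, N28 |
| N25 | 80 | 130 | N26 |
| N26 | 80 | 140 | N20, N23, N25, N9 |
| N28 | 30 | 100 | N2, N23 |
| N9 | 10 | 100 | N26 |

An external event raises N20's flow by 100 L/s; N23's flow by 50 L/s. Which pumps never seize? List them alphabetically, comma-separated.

Round 1 — N20 at 120 > 80; N23 at 90 > 70. N20, N23 seize.
  N20 sheds 120 L/s to N12, N26: 60 each.
    N12: 20+60 = 80 ≤ 90
    N26: 80+60 = 140 ≤ 140
  N23 sheds 90 L/s to N2, N26, N28: 30 each.
    N2: 90+30 = 120 > 110
    N26: 140+30 = 170 > 140
    N28: 30+30 = 60 ≤ 100
Round 2 — N2, N26 seize.
  N2 sheds 120 L/s to N16, N28: 60 each.
    N16: 50+60 = 110 ≤ 140
    N28: 60+60 = 120 > 100
  N26 sheds 170 L/s to N25, N9: 85 each.
    N25: 80+85 = 165 > 130
    N9: 10+85 = 95 ≤ 100
Round 3 — N25, N28 seize.
  N25 sheds 165 L/s: no online neighbours, lost.
  N28 sheds 120 L/s: no online neighbours, lost.
No further seizures.

N12, N16, N9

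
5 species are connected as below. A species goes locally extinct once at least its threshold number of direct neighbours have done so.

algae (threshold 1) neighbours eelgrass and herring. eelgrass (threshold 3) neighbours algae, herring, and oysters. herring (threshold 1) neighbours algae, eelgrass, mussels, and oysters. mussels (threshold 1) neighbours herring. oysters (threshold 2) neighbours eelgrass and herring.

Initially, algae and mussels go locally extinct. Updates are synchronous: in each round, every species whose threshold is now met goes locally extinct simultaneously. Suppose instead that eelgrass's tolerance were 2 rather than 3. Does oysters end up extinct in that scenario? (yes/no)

yes

With eelgrass's tolerance at 2:
Round 1 — algae, mussels go locally extinct (initial).
Round 2 — checking thresholds:
  eelgrass: 1 of 3 neighbours < 2, below threshold.
  herring: 2 of 4 neighbours ≥ 1, goes locally extinct.
Round 3 — checking thresholds:
  eelgrass: 2 of 3 neighbours ≥ 2, goes locally extinct.
  oysters: 1 of 2 neighbours < 2, below threshold.
Round 4 — checking thresholds:
  oysters: 2 of 2 neighbours ≥ 2, goes locally extinct.
Round 5 — no new extinctions; cascade stops.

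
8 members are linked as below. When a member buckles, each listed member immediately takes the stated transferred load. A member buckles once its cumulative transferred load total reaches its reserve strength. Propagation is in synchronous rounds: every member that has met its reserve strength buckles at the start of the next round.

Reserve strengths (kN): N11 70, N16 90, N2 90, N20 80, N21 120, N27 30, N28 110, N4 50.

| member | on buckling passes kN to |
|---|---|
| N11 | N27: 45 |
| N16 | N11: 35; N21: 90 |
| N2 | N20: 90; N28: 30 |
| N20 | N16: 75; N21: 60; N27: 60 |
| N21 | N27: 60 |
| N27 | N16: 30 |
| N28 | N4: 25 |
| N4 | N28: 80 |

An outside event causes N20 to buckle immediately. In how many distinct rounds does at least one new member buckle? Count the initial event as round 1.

4

Round 1 — N20 buckles (initial).
  N16: +75 → 75 < 90
  N21: +60 → 60 < 120
  N27: +60 → 60 ≥ 30
Round 2 — N27 buckles.
  N16: +30 → 105 ≥ 90
Round 3 — N16 buckles.
  N11: +35 → 35 < 70
  N21: +90 → 150 ≥ 120
Round 4 — N21 buckles.
No further bucklings.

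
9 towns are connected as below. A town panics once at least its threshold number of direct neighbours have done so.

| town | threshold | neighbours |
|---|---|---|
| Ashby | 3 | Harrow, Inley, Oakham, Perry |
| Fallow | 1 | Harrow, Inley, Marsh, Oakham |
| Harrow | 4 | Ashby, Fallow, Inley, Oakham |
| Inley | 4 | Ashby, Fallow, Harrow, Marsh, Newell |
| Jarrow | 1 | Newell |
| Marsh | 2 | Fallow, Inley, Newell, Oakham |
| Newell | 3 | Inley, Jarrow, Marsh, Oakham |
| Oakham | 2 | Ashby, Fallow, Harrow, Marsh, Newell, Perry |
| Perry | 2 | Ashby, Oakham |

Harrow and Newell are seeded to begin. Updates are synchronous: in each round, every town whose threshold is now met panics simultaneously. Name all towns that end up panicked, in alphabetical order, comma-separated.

Ashby, Fallow, Harrow, Inley, Jarrow, Marsh, Newell, Oakham, Perry

Round 1 — Harrow, Newell panic (initial).
Round 2 — checking thresholds:
  Ashby: 1 of 4 neighbours < 3, not yet.
  Fallow: 1 of 4 neighbours ≥ 1, panics.
  Inley: 2 of 5 neighbours < 4, not yet.
  Jarrow: 1 of 1 neighbours ≥ 1, panics.
  Marsh: 1 of 4 neighbours < 2, not yet.
  Oakham: 2 of 6 neighbours ≥ 2, panics.
Round 3 — checking thresholds:
  Ashby: 2 of 4 neighbours < 3, not yet.
  Inley: 3 of 5 neighbours < 4, not yet.
  Marsh: 3 of 4 neighbours ≥ 2, panics.
  Perry: 1 of 2 neighbours < 2, not yet.
Round 4 — checking thresholds:
  Ashby: 2 of 4 neighbours < 3, not yet.
  Inley: 4 of 5 neighbours ≥ 4, panics.
  Perry: 1 of 2 neighbours < 2, not yet.
Round 5 — checking thresholds:
  Ashby: 3 of 4 neighbours ≥ 3, panics.
  Perry: 1 of 2 neighbours < 2, not yet.
Round 6 — checking thresholds:
  Perry: 2 of 2 neighbours ≥ 2, panics.
Round 7 — no new panics; cascade stops.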